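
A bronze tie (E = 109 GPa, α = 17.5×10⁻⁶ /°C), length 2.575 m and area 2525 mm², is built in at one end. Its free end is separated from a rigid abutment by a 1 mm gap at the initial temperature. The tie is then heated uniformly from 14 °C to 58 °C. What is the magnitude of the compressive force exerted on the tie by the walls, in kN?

P ≈ 105 kN

Free thermal elongation = αΔT L = 17.5×10⁻⁶ × 44 × 2575 = 1.983 mm.
The gap closes (δ_free > 1 mm) and the wall then resists a further 1.983 − 1 = 0.9827 mm of expansion.
That suppressed elongation corresponds to σ = E·Δ/L = 109×10³ × 0.9827/2575 = 41.6 MPa.
P = σA = 41.6 × 2525 = 105 kN.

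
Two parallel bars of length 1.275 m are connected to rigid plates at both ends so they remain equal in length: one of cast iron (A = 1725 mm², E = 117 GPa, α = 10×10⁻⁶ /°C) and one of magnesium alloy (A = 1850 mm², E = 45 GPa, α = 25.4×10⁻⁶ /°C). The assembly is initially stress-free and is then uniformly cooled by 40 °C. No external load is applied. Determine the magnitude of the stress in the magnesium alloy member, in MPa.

σ ≈ 19.6 MPa (tensile)

Both members must finish at the same length. With the larger α, the magnesium alloy tends to over-contract; the plates restrain it, putting the magnesium alloy in tension and the cast iron in compression. With no external load the two internal forces are equal and opposite, magnitude P.
Equating the net (thermal + elastic) strains gives |α₁ − α₂|·ΔT = P·[1/(A₁E₁) + 1/(A₂E₂)].
|α₁ − α₂|·ΔT = 15.4×10⁻⁶ × 40 = 0.000616.
1/(A₁E₁) + 1/(A₂E₂) = 1/(1725×117×10³) + 1/(1850×45×10³) = 1.697×10⁻⁸ N⁻¹.
P = 0.000616 / 1.697×10⁻⁸ = 36310 N = 36.31 kN.
σ_{magnesium alloy} = P/A₂ = 36310/1850 = 19.62 MPa, tensile.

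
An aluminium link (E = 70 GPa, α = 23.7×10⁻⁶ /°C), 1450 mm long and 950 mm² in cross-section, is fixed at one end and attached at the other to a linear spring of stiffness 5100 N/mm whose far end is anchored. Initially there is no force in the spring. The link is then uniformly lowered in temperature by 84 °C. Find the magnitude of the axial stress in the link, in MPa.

The unrestrained thermal change is αΔT L = 23.7×10⁻⁶ × 84 × 1450 = 2.887 mm.
With a force P in the spring, the elastic change of the link is PL/(AE) and that of the spring is P/k; compatibility requires their sum to equal δ_free.
P [ L/(AE) + 1/k ] = δ_free → P [ 1450/(950×70×10³) + 1/(5100) ] = 2.887.
P = 2.887 / 0.0002179 = 13250 N.
σ = P/A = 13250/950 = 13.95 MPa.

σ ≈ 13.9 MPa (tensile)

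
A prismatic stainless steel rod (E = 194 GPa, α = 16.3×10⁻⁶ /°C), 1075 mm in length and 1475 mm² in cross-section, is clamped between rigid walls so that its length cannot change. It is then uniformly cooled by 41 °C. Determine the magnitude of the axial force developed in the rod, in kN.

The ends cannot move, so σ = EαΔT = 194×10³ × 16.3×10⁻⁶ × 41 = 129.7 MPa.
P = AEαΔT = 1475 × 194×10³ × 16.3×10⁻⁶ × 41 = 191.2 kN (tensile).

P ≈ 191 kN (tensile)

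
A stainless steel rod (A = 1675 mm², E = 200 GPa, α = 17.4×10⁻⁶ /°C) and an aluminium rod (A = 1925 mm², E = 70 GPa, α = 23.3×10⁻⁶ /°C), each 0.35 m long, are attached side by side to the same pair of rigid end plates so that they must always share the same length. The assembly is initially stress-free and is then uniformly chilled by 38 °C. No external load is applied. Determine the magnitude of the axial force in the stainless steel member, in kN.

P ≈ 21.5 kN (compressive in the stainless steel)

The aluminium has the larger α, so on cooling it would change length more than the stainless steel if both were free. The rigid plates force a common final length, so the aluminium is put into tension and the stainless steel into compression, with equal and opposite forces P (no external load).
Compatibility of the two members (thermal + elastic change equal): (α₁ − α₂)ΔT = P·[1/(A₁E₁) + 1/(A₂E₂)].
|α₁ − α₂|·ΔT = 5.9×10⁻⁶ × 38 = 0.0002242.
1/(A₁E₁) + 1/(A₂E₂) = 1/(1675×200×10³) + 1/(1925×70×10³) = 1.041×10⁻⁸ N⁻¹.
P = 0.0002242 / 1.041×10⁻⁸ = 21540 N = 21.54 kN.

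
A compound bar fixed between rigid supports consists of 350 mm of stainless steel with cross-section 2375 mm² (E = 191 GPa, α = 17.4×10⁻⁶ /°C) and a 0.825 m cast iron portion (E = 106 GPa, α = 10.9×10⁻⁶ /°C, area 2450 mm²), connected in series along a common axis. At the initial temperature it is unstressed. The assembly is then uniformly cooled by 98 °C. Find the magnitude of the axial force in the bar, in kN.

With the walls removed the bar would change length by δ_free = Σ αᵢΔT Lᵢ = 17.4×10⁻⁶×98×350 + 10.9×10⁻⁶×98×825 = 1.478 mm.
Since the ends are fixed, an axial force P builds up, equal in every segment, with P · Σ Lᵢ/(AᵢEᵢ) = δ_free.
Σ Lᵢ/(AᵢEᵢ) = 350/(2375×191×10³) + 825/(2450×106×10³) = 3.948×10⁻⁶ mm/N.
P = 1.478 / 3.948×10⁻⁶ = 374400 N = 374.4 kN, tensile.

P ≈ 374 kN (tensile)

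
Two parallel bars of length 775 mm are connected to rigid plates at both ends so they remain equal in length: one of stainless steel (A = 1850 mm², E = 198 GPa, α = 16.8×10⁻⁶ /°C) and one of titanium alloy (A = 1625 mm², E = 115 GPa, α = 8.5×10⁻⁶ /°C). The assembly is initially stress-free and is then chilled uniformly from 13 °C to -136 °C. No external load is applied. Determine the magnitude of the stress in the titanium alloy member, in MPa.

The stainless steel has the larger α, so on cooling it would change length more than the titanium alloy if both were free. The rigid plates force a common final length, so the stainless steel is put into tension and the titanium alloy into compression, with equal and opposite forces P (no external load).
Setting the final lengths equal and cancelling L: (α₁ − α₂)ΔT = P/(A₁E₁) + P/(A₂E₂).
|α₁ − α₂|·ΔT = 8.3×10⁻⁶ × 149 = 0.001237.
1/(A₁E₁) + 1/(A₂E₂) = 1/(1850×198×10³) + 1/(1625×115×10³) = 8.081×10⁻⁹ N⁻¹.
So P = 0.001237 / 8.081×10⁻⁹ = 153 kN.
σ_{titanium alloy} = P/A₂ = 153000/1625 = 94.18 MPa, compressive.

σ ≈ 94.2 MPa (compressive)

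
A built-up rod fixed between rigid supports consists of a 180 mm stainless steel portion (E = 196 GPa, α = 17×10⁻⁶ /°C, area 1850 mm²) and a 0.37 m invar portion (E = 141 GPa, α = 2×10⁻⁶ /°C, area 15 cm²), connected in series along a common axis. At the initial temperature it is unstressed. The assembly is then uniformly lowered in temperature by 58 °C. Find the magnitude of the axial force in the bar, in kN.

P ≈ 98.1 kN (tensile)

With the walls removed the bar would change length by δ_free = Σ αᵢΔT Lᵢ = 17×10⁻⁶×58×180 + 2×10⁻⁶×58×370 = 0.2204 mm.
The rigid supports impose zero overall length change; the single axial force P common to all segments must satisfy P Σ Lᵢ/(AᵢEᵢ) = δ_free.
The series flexibility is Σ Lᵢ/(AᵢEᵢ) = 180/(1850×196×10³) + 370/(1500×141×10³) = 2.246×10⁻⁶ mm/N.
So P = 0.2204 / 2.246×10⁻⁶ = 98.14 kN, tensile.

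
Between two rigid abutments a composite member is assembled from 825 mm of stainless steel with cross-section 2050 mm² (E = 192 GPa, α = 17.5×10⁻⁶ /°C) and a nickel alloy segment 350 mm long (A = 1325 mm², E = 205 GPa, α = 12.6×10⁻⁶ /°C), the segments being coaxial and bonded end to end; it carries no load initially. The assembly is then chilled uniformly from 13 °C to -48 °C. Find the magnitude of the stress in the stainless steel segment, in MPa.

σ ≈ 166 MPa (tensile)

If the supports were absent, the total length change would be Σ αᵢΔT Lᵢ = 17.5×10⁻⁶×61×825 + 12.6×10⁻⁶×61×350 = 1.15 mm.
Since the ends are fixed, an axial force P builds up, equal in every segment, with P · Σ Lᵢ/(AᵢEᵢ) = δ_free.
The series flexibility is Σ Lᵢ/(AᵢEᵢ) = 825/(2050×192×10³) + 350/(1325×205×10³) = 3.385×10⁻⁶ mm/N.
So P = 1.15 / 3.385×10⁻⁶ = 339.7 kN, tensile.
σ_{stainless steel} = P / A = 339700 / 2050 = 165.7 MPa.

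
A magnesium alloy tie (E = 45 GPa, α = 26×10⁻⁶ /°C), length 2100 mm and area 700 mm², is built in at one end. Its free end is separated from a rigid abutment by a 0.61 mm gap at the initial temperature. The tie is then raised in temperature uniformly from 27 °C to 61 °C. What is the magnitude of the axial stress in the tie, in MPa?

Free thermal elongation = αΔT L = 26×10⁻⁶ × 34 × 2100 = 1.856 mm.
This exceeds the 0.61 mm gap, so the wall pushes back. The portion of expansion that must be recovered elastically is δ_free − gap = 1.856 − 0.61 = 1.246 mm.
So σ = E(δ_free − g)/L = 45×10³ × 1.246/2100 = 26.71 MPa.

σ ≈ 26.7 MPa (compressive)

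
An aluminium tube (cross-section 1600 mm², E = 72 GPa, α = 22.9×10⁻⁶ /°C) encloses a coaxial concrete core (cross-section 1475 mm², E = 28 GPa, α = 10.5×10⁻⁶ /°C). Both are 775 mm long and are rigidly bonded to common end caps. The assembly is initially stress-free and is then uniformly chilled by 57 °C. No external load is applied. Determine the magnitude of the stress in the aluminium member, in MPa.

σ ≈ 13.4 MPa (tensile)

Both members must finish at the same length. With the larger α, the aluminium tends to over-contract; the plates restrain it, putting the aluminium in tension and the concrete in compression. With no external load the two internal forces are equal and opposite, magnitude P.
Compatibility of the two members (thermal + elastic change equal): (α₁ − α₂)ΔT = P·[1/(A₁E₁) + 1/(A₂E₂)].
|α₁ − α₂|·ΔT = 12.4×10⁻⁶ × 57 = 0.0007068.
1/(A₁E₁) + 1/(A₂E₂) = 1/(1600×72×10³) + 1/(1475×28×10³) = 3.289×10⁻⁸ N⁻¹.
So P = 0.0007068 / 3.289×10⁻⁸ = 21.49 kN.
σ_{aluminium} = P/A₁ = 21490/1600 = 13.43 MPa, tensile.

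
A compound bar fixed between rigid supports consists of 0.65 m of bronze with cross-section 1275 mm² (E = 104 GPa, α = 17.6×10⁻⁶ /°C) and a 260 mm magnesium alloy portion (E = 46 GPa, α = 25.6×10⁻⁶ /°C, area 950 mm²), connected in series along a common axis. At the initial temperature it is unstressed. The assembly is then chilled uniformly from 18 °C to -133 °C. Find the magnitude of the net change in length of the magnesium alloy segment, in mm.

|ΔL| ≈ 0.493 mm

If the supports were absent, the total length change would be Σ αᵢΔT Lᵢ = 17.6×10⁻⁶×151×650 + 25.6×10⁻⁶×151×260 = 2.732 mm.
The walls prevent any net length change, so an axial force P (same in every segment) develops. Compatibility: P · Σ Lᵢ/(AᵢEᵢ) = δ_free.
Σ Lᵢ/(AᵢEᵢ) = 650/(1275×104×10³) + 260/(950×46×10³) = 1.085×10⁻⁵ mm/N.
P = 2.732 / 1.085×10⁻⁵ = 251800 N = 251.8 kN, tensile.
For the magnesium alloy segment, free thermal change = 25.6×10⁻⁶×151×260 = 1.005 mm and elastic change from P = 251800×260/(950×46×10³) = 1.498 mm; these oppose, so the net change is 0.493 mm (segment lengthens).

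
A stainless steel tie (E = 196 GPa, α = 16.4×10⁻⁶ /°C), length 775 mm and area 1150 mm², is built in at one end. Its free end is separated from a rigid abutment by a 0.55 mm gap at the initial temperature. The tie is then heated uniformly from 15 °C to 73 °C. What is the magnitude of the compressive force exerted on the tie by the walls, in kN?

Free thermal elongation = αΔT L = 16.4×10⁻⁶ × 58 × 775 = 0.7372 mm.
After closing the 0.55 mm clearance, 0.7372 − 0.55 = 0.1872 mm of expansion remains to be suppressed by the wall.
So σ = E(δ_free − g)/L = 196×10³ × 0.1872/775 = 47.34 MPa.
P = σA = 47.34 × 1150 = 54.44 kN.

P ≈ 54.4 kN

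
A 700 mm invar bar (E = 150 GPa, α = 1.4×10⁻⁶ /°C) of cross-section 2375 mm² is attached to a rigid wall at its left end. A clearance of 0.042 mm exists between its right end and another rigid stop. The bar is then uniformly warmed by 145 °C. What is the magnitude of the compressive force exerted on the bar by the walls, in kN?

If the wall were absent the bar would grow by αΔT L = 1.4×10⁻⁶ × 145 × 700 = 0.1421 mm.
The gap closes (δ_free > 0.042 mm) and the wall then resists a further 0.1421 − 0.042 = 0.1001 mm of expansion.
So σ = E(δ_free − g)/L = 150×10³ × 0.1001/700 = 21.45 MPa.
P = σA = 21.45 × 2375 = 50.94 kN.

P ≈ 50.9 kN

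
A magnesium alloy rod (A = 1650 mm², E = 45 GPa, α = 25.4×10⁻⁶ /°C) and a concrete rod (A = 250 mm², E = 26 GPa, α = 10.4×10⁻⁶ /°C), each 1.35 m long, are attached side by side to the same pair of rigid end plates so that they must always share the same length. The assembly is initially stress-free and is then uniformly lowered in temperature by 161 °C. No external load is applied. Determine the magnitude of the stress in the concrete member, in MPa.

Both members must finish at the same length. With the larger α, the magnesium alloy tends to over-contract; the plates restrain it, putting the magnesium alloy in tension and the concrete in compression. With no external load the two internal forces are equal and opposite, magnitude P.
Compatibility of the two members (thermal + elastic change equal): (α₁ − α₂)ΔT = P·[1/(A₁E₁) + 1/(A₂E₂)].
|α₁ − α₂|·ΔT = 15×10⁻⁶ × 161 = 0.002415.
1/(A₁E₁) + 1/(A₂E₂) = 1/(1650×45×10³) + 1/(250×26×10³) = 1.673×10⁻⁷ N⁻¹.
So P = 0.002415 / 1.673×10⁻⁷ = 14.43 kN.
σ_{concrete} = P/A₂ = 14430/250 = 57.74 MPa, compressive.

σ ≈ 57.7 MPa (compressive)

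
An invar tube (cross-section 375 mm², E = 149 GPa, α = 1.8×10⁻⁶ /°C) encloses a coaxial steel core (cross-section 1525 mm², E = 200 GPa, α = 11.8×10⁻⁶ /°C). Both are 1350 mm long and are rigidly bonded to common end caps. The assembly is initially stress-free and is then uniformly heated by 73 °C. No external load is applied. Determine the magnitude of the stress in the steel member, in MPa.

σ ≈ 22.6 MPa (compressive)

Equilibrium of a rigid end plate with no external load gives equal and opposite internal forces ±P in the two members. Since α_{steel} > α_{invar}, heating drives the steel into compression and the invar into tension.
Equating the net (thermal + elastic) strains gives |α₁ − α₂|·ΔT = P·[1/(A₁E₁) + 1/(A₂E₂)].
|α₁ − α₂|·ΔT = 10×10⁻⁶ × 73 = 0.00073.
1/(A₁E₁) + 1/(A₂E₂) = 1/(375×149×10³) + 1/(1525×200×10³) = 2.118×10⁻⁸ N⁻¹.
P = 0.00073 / 2.118×10⁻⁸ = 34470 N = 34.47 kN.
σ_{steel} = P/A₂ = 34470/1525 = 22.61 MPa, compressive.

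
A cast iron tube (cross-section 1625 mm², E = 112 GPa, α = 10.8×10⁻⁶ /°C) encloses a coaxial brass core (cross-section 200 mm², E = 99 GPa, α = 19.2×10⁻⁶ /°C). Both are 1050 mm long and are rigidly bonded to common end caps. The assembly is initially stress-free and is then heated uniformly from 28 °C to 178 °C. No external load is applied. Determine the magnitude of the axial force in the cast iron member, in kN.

Equilibrium of a rigid end plate with no external load gives equal and opposite internal forces ±P in the two members. Since α_{brass} > α_{cast iron}, heating drives the brass into compression and the cast iron into tension.
Equating the net (thermal + elastic) strains gives |α₁ − α₂|·ΔT = P·[1/(A₁E₁) + 1/(A₂E₂)].
|α₁ − α₂|·ΔT = 8.4×10⁻⁶ × 150 = 0.00126.
1/(A₁E₁) + 1/(A₂E₂) = 1/(1625×112×10³) + 1/(200×99×10³) = 5.6×10⁻⁸ N⁻¹.
So P = 0.00126 / 5.6×10⁻⁸ = 22.5 kN.

P ≈ 22.5 kN (tensile in the cast iron)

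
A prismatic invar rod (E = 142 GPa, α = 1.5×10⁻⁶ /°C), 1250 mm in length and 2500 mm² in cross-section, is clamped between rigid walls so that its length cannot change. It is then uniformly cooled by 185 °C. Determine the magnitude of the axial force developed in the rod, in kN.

Full restraint means ε = 0, so the stress is σ = EαΔT = 142×10³ × 1.5×10⁻⁶ × 185 = 39.41 MPa.
P = AEαΔT = 2500 × 142×10³ × 1.5×10⁻⁶ × 185 = 98.51 kN (tensile).

P ≈ 98.5 kN (tensile)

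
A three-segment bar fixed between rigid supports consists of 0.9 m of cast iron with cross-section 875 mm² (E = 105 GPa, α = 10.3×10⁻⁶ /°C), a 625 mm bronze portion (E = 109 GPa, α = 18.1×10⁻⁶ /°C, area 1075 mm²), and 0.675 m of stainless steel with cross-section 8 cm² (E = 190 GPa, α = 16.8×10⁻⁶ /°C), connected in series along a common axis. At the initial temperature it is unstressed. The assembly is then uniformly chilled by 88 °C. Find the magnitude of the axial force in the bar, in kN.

If the supports were absent, the total length change would be Σ αᵢΔT Lᵢ = 10.3×10⁻⁶×88×900 + 18.1×10⁻⁶×88×625 + 16.8×10⁻⁶×88×675 = 2.809 mm.
The walls prevent any net length change, so an axial force P (same in every segment) develops. Compatibility: P · Σ Lᵢ/(AᵢEᵢ) = δ_free.
Σ Lᵢ/(AᵢEᵢ) = 900/(875×105×10³) + 625/(1075×109×10³) + 675/(800×190×10³) = 1.957×10⁻⁵ mm/N.
Hence P = δ_free / Σ(L/AE) = 2.809/1.957×10⁻⁵ = 143.5 kN (tensile).

P ≈ 144 kN (tensile)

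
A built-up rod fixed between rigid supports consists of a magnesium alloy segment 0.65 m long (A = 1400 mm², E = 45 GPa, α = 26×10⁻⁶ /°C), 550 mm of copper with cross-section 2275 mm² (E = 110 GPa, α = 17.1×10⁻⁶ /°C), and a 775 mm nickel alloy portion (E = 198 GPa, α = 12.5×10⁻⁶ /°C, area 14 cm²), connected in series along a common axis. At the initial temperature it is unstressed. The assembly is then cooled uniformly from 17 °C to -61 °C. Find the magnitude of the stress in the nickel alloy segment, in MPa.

If the supports were absent, the total length change would be Σ αᵢΔT Lᵢ = 26×10⁻⁶×78×650 + 17.1×10⁻⁶×78×550 + 12.5×10⁻⁶×78×775 = 2.807 mm.
The rigid supports impose zero overall length change; the single axial force P common to all segments must satisfy P Σ Lᵢ/(AᵢEᵢ) = δ_free.
The series flexibility is Σ Lᵢ/(AᵢEᵢ) = 650/(1400×45×10³) + 550/(2275×110×10³) + 775/(1400×198×10³) = 1.531×10⁻⁵ mm/N.
Hence P = δ_free / Σ(L/AE) = 2.807/1.531×10⁻⁵ = 183.4 kN (tensile).
σ_{nickel alloy} = P / A = 183400 / 1400 = 131 MPa.

σ ≈ 131 MPa (tensile)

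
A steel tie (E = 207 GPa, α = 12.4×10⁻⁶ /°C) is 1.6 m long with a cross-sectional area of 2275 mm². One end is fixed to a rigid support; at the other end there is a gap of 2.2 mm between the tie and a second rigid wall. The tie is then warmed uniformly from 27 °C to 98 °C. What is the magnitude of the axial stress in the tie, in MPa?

Unrestrained expansion: δ_free = αΔT L = 12.4×10⁻⁶ × 71 × 1600 = 1.409 mm.
This is smaller than the 2.2 mm clearance, so the tie expands freely without reaching the stop — the stress is zero.

σ ≈ 0 MPa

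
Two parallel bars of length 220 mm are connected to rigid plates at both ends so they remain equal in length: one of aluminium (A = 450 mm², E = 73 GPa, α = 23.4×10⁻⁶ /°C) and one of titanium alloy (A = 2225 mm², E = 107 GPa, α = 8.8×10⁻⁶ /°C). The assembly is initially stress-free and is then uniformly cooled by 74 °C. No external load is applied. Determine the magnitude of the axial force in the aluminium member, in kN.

Both members must finish at the same length. With the larger α, the aluminium tends to over-contract; the plates restrain it, putting the aluminium in tension and the titanium alloy in compression. With no external load the two internal forces are equal and opposite, magnitude P.
Setting the final lengths equal and cancelling L: (α₁ − α₂)ΔT = P/(A₁E₁) + P/(A₂E₂).
|α₁ − α₂|·ΔT = 14.6×10⁻⁶ × 74 = 0.00108.
1/(A₁E₁) + 1/(A₂E₂) = 1/(450×73×10³) + 1/(2225×107×10³) = 3.464×10⁻⁸ N⁻¹.
P = 0.00108 / 3.464×10⁻⁸ = 31190 N = 31.19 kN.

P ≈ 31.2 kN (tensile in the aluminium)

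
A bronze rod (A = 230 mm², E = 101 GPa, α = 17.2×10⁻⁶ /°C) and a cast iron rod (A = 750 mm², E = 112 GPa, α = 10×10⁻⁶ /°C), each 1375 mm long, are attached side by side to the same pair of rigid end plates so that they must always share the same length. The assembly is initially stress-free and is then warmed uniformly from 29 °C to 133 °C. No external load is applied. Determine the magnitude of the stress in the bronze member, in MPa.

σ ≈ 59.2 MPa (compressive)

The bronze has the larger α, so on heating it would change length more than the cast iron if both were free. The rigid plates force a common final length, so the bronze is put into compression and the cast iron into tension, with equal and opposite forces P (no external load).
Compatibility of the two members (thermal + elastic change equal): (α₁ − α₂)ΔT = P·[1/(A₁E₁) + 1/(A₂E₂)].
|α₁ − α₂|·ΔT = 7.2×10⁻⁶ × 104 = 0.0007488.
1/(A₁E₁) + 1/(A₂E₂) = 1/(230×101×10³) + 1/(750×112×10³) = 5.495×10⁻⁸ N⁻¹.
P = 0.0007488 / 5.495×10⁻⁸ = 13630 N = 13.63 kN.
σ_{bronze} = P/A₁ = 13630/230 = 59.24 MPa, compressive.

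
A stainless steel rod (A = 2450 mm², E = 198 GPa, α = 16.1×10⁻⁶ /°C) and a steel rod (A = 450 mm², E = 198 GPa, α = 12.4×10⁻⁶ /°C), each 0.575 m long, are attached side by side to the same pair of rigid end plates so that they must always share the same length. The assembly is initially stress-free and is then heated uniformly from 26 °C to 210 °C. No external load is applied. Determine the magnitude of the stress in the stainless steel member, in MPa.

σ ≈ 20.9 MPa (compressive)

Both members must finish at the same length. With the larger α, the stainless steel tends to over-expand; the plates restrain it, putting the stainless steel in compression and the steel in tension. With no external load the two internal forces are equal and opposite, magnitude P.
Equating the net (thermal + elastic) strains gives |α₁ − α₂|·ΔT = P·[1/(A₁E₁) + 1/(A₂E₂)].
|α₁ − α₂|·ΔT = 3.7×10⁻⁶ × 184 = 0.0006808.
1/(A₁E₁) + 1/(A₂E₂) = 1/(2450×198×10³) + 1/(450×198×10³) = 1.328×10⁻⁸ N⁻¹.
P = 0.0006808 / 1.328×10⁻⁸ = 51250 N = 51.25 kN.
σ_{stainless steel} = P/A₁ = 51250/2450 = 20.92 MPa, compressive.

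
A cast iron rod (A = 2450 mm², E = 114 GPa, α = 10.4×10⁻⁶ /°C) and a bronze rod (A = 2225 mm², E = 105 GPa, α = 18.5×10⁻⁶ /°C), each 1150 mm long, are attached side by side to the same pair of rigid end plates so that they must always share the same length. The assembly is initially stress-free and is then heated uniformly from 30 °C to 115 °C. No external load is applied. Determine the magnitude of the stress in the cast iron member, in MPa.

σ ≈ 35.7 MPa (tensile)

The bronze has the larger α, so on heating it would change length more than the cast iron if both were free. The rigid plates force a common final length, so the bronze is put into compression and the cast iron into tension, with equal and opposite forces P (no external load).
Setting the final lengths equal and cancelling L: (α₁ − α₂)ΔT = P/(A₁E₁) + P/(A₂E₂).
|α₁ − α₂|·ΔT = 8.1×10⁻⁶ × 85 = 0.0006885.
1/(A₁E₁) + 1/(A₂E₂) = 1/(2450×114×10³) + 1/(2225×105×10³) = 7.861×10⁻⁹ N⁻¹.
So P = 0.0006885 / 7.861×10⁻⁹ = 87.59 kN.
σ_{cast iron} = P/A₁ = 87590/2450 = 35.75 MPa, tensile.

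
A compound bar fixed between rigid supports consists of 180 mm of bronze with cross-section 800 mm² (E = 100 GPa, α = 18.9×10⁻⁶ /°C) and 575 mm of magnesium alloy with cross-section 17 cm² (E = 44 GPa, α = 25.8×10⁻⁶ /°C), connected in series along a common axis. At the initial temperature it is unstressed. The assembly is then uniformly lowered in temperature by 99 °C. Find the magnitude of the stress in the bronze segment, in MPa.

σ ≈ 227 MPa (tensile)

If the supports were absent, the total length change would be Σ αᵢΔT Lᵢ = 18.9×10⁻⁶×99×180 + 25.8×10⁻⁶×99×575 = 1.805 mm.
The rigid supports impose zero overall length change; the single axial force P common to all segments must satisfy P Σ Lᵢ/(AᵢEᵢ) = δ_free.
Σ Lᵢ/(AᵢEᵢ) = 180/(800×100×10³) + 575/(1700×44×10³) = 9.937×10⁻⁶ mm/N.
So P = 1.805 / 9.937×10⁻⁶ = 181.7 kN, tensile.
σ_{bronze} = P / A = 181700 / 800 = 227.1 MPa.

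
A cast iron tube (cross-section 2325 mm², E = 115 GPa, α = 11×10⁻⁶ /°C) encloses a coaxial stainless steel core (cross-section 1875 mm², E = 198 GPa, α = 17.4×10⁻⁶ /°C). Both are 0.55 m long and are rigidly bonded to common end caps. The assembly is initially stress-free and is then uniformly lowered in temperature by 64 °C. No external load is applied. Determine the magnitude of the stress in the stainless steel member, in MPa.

Equilibrium of a rigid end plate with no external load gives equal and opposite internal forces ±P in the two members. Since α_{stainless steel} > α_{cast iron}, cooling drives the stainless steel into tension and the cast iron into compression.
Equating the net (thermal + elastic) strains gives |α₁ − α₂|·ΔT = P·[1/(A₁E₁) + 1/(A₂E₂)].
|α₁ − α₂|·ΔT = 6.4×10⁻⁶ × 64 = 0.0004096.
1/(A₁E₁) + 1/(A₂E₂) = 1/(2325×115×10³) + 1/(1875×198×10³) = 6.434×10⁻⁹ N⁻¹.
P = 0.0004096 / 6.434×10⁻⁹ = 63670 N = 63.67 kN.
σ_{stainless steel} = P/A₂ = 63670/1875 = 33.95 MPa, tensile.

σ ≈ 34 MPa (tensile)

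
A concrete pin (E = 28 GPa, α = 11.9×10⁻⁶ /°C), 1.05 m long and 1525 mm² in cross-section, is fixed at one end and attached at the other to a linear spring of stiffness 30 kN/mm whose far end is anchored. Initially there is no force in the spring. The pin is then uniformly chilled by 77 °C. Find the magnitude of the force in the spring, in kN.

P ≈ 16.6 kN

Free thermal contraction: δ_free = αΔT L = 11.9×10⁻⁶ × 77 × 1050 = 0.9621 mm.
Let P be the tensile force in the spring. The pin extends elastically by PL/(AE) and the spring stretches by P/k; together these equal δ_free.
So P = δ_free / [L/(AE) + 1/k] = 0.9621 / [ 1050/(1525×28×10³) + 1/(30×10³) ].
P = 0.9621 / 5.792×10⁻⁵ = 16610 N.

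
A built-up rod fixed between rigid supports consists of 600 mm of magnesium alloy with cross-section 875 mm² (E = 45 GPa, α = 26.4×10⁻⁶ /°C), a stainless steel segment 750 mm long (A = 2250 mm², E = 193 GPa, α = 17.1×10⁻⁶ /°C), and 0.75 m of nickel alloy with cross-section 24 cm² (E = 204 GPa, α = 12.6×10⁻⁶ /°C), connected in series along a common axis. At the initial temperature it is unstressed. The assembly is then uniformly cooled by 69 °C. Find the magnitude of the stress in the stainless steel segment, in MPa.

σ ≈ 63.2 MPa (tensile)

If the supports were absent, the total length change would be Σ αᵢΔT Lᵢ = 26.4×10⁻⁶×69×600 + 17.1×10⁻⁶×69×750 + 12.6×10⁻⁶×69×750 = 2.63 mm.
Since the ends are fixed, an axial force P builds up, equal in every segment, with P · Σ Lᵢ/(AᵢEᵢ) = δ_free.
Σ Lᵢ/(AᵢEᵢ) = 600/(875×45×10³) + 750/(2250×193×10³) + 750/(2400×204×10³) = 1.85×10⁻⁵ mm/N.
P = 2.63 / 1.85×10⁻⁵ = 142200 N = 142.2 kN, tensile.
σ_{stainless steel} = P / A = 142200 / 2250 = 63.19 MPa.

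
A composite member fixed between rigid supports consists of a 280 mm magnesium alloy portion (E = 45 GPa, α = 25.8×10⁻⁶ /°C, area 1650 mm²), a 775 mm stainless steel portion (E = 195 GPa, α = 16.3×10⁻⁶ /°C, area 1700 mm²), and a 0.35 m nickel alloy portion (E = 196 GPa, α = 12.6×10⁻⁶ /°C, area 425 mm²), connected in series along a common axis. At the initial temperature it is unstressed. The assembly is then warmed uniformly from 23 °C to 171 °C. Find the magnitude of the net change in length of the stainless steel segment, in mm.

If the supports were absent, the total length change would be Σ αᵢΔT Lᵢ = 25.8×10⁻⁶×148×280 + 16.3×10⁻⁶×148×775 + 12.6×10⁻⁶×148×350 = 3.591 mm.
Since the ends are fixed, an axial force P builds up, equal in every segment, with P · Σ Lᵢ/(AᵢEᵢ) = δ_free.
Σ Lᵢ/(AᵢEᵢ) = 280/(1650×45×10³) + 775/(1700×195×10³) + 350/(425×196×10³) = 1.031×10⁻⁵ mm/N.
Hence P = δ_free / Σ(L/AE) = 3.591/1.031×10⁻⁵ = 348.3 kN (compressive).
For the stainless steel segment, free thermal change = 16.3×10⁻⁶×148×775 = 1.87 mm and elastic change from P = 348300×775/(1700×195×10³) = 0.8143 mm; these oppose, so the net change is 1.06 mm (segment lengthens).

|ΔL| ≈ 1.06 mm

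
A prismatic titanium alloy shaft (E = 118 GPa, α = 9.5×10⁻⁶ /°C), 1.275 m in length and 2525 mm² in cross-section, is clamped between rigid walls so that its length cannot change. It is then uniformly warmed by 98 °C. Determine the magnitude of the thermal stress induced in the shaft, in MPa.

The supports are rigid, so the total axial strain is zero. The restrained thermal strain is ε = αΔT = 9.5×10⁻⁶ × 98 = 931×10⁻⁶.
The stress required to suppress this strain is σ = Eε = 118×10³ × 931×10⁻⁶ = 109.9 MPa, compressive since the shaft is trying to expand.

σ ≈ 110 MPa (compressive)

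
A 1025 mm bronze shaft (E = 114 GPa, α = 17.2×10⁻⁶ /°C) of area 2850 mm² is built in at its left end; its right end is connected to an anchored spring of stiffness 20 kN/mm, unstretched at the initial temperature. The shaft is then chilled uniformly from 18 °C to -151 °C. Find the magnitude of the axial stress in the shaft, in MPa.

Free thermal contraction: δ_free = αΔT L = 17.2×10⁻⁶ × 169 × 1025 = 2.979 mm.
Let P be the tensile force in the spring. The shaft extends elastically by PL/(AE) and the spring stretches by P/k; together these equal δ_free.
P [ L/(AE) + 1/k ] = δ_free → P [ 1025/(2850×114×10³) + 1/(20×10³) ] = 2.979.
P = 2.979 / 5.315×10⁻⁵ = 56050 N.
σ = P/A = 56050/2850 = 19.67 MPa.

σ ≈ 19.7 MPa (tensile)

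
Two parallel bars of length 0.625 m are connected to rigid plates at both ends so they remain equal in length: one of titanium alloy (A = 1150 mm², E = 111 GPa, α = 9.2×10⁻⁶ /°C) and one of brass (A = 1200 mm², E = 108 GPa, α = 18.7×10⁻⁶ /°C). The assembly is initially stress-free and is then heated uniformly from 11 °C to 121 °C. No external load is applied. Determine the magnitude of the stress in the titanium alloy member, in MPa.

σ ≈ 58.4 MPa (tensile)

The brass has the larger α, so on heating it would change length more than the titanium alloy if both were free. The rigid plates force a common final length, so the brass is put into compression and the titanium alloy into tension, with equal and opposite forces P (no external load).
Setting the final lengths equal and cancelling L: (α₁ − α₂)ΔT = P/(A₁E₁) + P/(A₂E₂).
|α₁ − α₂|·ΔT = 9.5×10⁻⁶ × 110 = 0.001045.
1/(A₁E₁) + 1/(A₂E₂) = 1/(1150×111×10³) + 1/(1200×108×10³) = 1.555×10⁻⁸ N⁻¹.
P = 0.001045 / 1.555×10⁻⁸ = 67200 N = 67.2 kN.
σ_{titanium alloy} = P/A₁ = 67200/1150 = 58.44 MPa, tensile.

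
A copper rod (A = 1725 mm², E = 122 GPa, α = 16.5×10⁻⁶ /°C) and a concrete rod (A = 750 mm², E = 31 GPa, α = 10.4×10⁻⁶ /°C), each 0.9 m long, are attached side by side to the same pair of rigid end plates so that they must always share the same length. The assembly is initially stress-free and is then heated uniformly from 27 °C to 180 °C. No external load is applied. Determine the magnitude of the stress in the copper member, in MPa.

σ ≈ 11.3 MPa (compressive)

Equilibrium of a rigid end plate with no external load gives equal and opposite internal forces ±P in the two members. Since α_{copper} > α_{concrete}, heating drives the copper into compression and the concrete into tension.
Equating the net (thermal + elastic) strains gives |α₁ − α₂|·ΔT = P·[1/(A₁E₁) + 1/(A₂E₂)].
|α₁ − α₂|·ΔT = 6.1×10⁻⁶ × 153 = 0.0009333.
1/(A₁E₁) + 1/(A₂E₂) = 1/(1725×122×10³) + 1/(750×31×10³) = 4.776×10⁻⁸ N⁻¹.
P = 0.0009333 / 4.776×10⁻⁸ = 19540 N = 19.54 kN.
σ_{copper} = P/A₁ = 19540/1725 = 11.33 MPa, compressive.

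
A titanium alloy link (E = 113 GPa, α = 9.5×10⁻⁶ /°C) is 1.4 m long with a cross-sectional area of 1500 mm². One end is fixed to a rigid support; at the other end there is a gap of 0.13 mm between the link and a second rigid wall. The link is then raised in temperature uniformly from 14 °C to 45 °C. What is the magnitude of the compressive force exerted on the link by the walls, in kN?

P ≈ 34.2 kN

Free thermal elongation = αΔT L = 9.5×10⁻⁶ × 31 × 1400 = 0.4123 mm.
After closing the 0.13 mm clearance, 0.4123 − 0.13 = 0.2823 mm of expansion remains to be suppressed by the wall.
That suppressed elongation corresponds to σ = E·Δ/L = 113×10³ × 0.2823/1400 = 22.79 MPa.
Force on the wall = σA = 22.79 × 1500 mm² = 34.18 kN.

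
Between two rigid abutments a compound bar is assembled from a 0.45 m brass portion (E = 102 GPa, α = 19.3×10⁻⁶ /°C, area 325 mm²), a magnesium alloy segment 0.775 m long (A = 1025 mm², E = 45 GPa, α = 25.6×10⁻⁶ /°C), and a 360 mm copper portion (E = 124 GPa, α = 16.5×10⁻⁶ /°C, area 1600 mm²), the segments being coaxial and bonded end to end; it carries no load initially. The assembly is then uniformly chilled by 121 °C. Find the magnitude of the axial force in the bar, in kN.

P ≈ 130 kN (tensile)

With the walls removed the bar would change length by δ_free = Σ αᵢΔT Lᵢ = 19.3×10⁻⁶×121×450 + 25.6×10⁻⁶×121×775 + 16.5×10⁻⁶×121×360 = 4.17 mm.
The walls prevent any net length change, so an axial force P (same in every segment) develops. Compatibility: P · Σ Lᵢ/(AᵢEᵢ) = δ_free.
Σ Lᵢ/(AᵢEᵢ) = 450/(325×102×10³) + 775/(1025×45×10³) + 360/(1600×124×10³) = 3.219×10⁻⁵ mm/N.
Hence P = δ_free / Σ(L/AE) = 4.17/3.219×10⁻⁵ = 129.5 kN (tensile).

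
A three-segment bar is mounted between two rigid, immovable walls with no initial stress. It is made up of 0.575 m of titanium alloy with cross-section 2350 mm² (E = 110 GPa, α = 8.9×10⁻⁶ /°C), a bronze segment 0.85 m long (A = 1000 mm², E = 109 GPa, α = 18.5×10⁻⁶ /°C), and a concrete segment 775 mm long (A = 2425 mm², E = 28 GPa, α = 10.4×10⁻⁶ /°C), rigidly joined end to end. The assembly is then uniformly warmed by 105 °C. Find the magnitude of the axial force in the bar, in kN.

If the supports were absent, the total length change would be Σ αᵢΔT Lᵢ = 8.9×10⁻⁶×105×575 + 18.5×10⁻⁶×105×850 + 10.4×10⁻⁶×105×775 = 3.035 mm.
The rigid supports impose zero overall length change; the single axial force P common to all segments must satisfy P Σ Lᵢ/(AᵢEᵢ) = δ_free.
Σ Lᵢ/(AᵢEᵢ) = 575/(2350×110×10³) + 850/(1000×109×10³) + 775/(2425×28×10³) = 2.144×10⁻⁵ mm/N.
P = 3.035 / 2.144×10⁻⁵ = 141600 N = 141.6 kN, compressive.

P ≈ 142 kN (compressive)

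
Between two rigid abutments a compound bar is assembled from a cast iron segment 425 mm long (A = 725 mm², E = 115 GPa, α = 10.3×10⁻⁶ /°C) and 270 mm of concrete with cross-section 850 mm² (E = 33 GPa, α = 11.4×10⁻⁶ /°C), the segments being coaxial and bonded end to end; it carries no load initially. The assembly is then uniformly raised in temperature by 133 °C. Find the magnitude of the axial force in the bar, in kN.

P ≈ 67.3 kN (compressive)

With the walls removed the bar would change length by δ_free = Σ αᵢΔT Lᵢ = 10.3×10⁻⁶×133×425 + 11.4×10⁻⁶×133×270 = 0.9916 mm.
The rigid supports impose zero overall length change; the single axial force P common to all segments must satisfy P Σ Lᵢ/(AᵢEᵢ) = δ_free.
Σ Lᵢ/(AᵢEᵢ) = 425/(725×115×10³) + 270/(850×33×10³) = 1.472×10⁻⁵ mm/N.
Hence P = δ_free / Σ(L/AE) = 0.9916/1.472×10⁻⁵ = 67.35 kN (compressive).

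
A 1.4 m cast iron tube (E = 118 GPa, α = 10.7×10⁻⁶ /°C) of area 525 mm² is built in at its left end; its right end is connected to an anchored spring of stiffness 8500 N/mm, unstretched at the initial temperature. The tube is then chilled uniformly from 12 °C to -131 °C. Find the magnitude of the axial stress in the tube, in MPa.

σ ≈ 29.1 MPa (tensile)

Free thermal contraction: δ_free = αΔT L = 10.7×10⁻⁶ × 143 × 1400 = 2.142 mm.
Let P be the tensile force in the spring. The tube extends elastically by PL/(AE) and the spring stretches by P/k; together these equal δ_free.
P [ L/(AE) + 1/k ] = δ_free → P [ 1400/(525×118×10³) + 1/(8500) ] = 2.142.
P = 2.142 / 0.0001402 = 15270 N.
σ = P/A = 15270/525 = 29.09 MPa.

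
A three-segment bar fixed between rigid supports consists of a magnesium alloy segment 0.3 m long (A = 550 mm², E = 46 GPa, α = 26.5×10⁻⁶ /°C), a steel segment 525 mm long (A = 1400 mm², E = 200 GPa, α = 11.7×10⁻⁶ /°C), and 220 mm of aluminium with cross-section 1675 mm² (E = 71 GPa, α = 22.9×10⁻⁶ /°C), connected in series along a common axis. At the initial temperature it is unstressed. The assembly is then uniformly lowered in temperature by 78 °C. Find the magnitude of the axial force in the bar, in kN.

With the walls removed the bar would change length by δ_free = Σ αᵢΔT Lᵢ = 26.5×10⁻⁶×78×300 + 11.7×10⁻⁶×78×525 + 22.9×10⁻⁶×78×220 = 1.492 mm.
The walls prevent any net length change, so an axial force P (same in every segment) develops. Compatibility: P · Σ Lᵢ/(AᵢEᵢ) = δ_free.
Σ Lᵢ/(AᵢEᵢ) = 300/(550×46×10³) + 525/(1400×200×10³) + 220/(1675×71×10³) = 1.558×10⁻⁵ mm/N.
Hence P = δ_free / Σ(L/AE) = 1.492/1.558×10⁻⁵ = 95.76 kN (tensile).

P ≈ 95.8 kN (tensile)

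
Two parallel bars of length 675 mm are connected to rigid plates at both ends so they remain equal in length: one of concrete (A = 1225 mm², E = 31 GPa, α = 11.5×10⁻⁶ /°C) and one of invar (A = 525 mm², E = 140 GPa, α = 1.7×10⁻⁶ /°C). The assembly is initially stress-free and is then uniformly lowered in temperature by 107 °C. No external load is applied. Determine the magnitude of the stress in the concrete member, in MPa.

Both members must finish at the same length. With the larger α, the concrete tends to over-contract; the plates restrain it, putting the concrete in tension and the invar in compression. With no external load the two internal forces are equal and opposite, magnitude P.
Setting the final lengths equal and cancelling L: (α₁ − α₂)ΔT = P/(A₁E₁) + P/(A₂E₂).
|α₁ − α₂|·ΔT = 9.8×10⁻⁶ × 107 = 0.001049.
1/(A₁E₁) + 1/(A₂E₂) = 1/(1225×31×10³) + 1/(525×140×10³) = 3.994×10⁻⁸ N⁻¹.
P = 0.001049 / 3.994×10⁻⁸ = 26260 N = 26.26 kN.
σ_{concrete} = P/A₁ = 26260/1225 = 21.43 MPa, tensile.

σ ≈ 21.4 MPa (tensile)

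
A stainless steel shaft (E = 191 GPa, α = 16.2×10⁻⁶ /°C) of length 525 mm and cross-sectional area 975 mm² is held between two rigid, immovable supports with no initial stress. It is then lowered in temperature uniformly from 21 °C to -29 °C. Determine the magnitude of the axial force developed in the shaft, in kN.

The ends cannot move, so σ = EαΔT = 191×10³ × 16.2×10⁻⁶ × 50 = 154.7 MPa.
Axial force P = σA = 154.7 × 975 = 150800 N = 150.8 kN, tensile.

P ≈ 151 kN (tensile)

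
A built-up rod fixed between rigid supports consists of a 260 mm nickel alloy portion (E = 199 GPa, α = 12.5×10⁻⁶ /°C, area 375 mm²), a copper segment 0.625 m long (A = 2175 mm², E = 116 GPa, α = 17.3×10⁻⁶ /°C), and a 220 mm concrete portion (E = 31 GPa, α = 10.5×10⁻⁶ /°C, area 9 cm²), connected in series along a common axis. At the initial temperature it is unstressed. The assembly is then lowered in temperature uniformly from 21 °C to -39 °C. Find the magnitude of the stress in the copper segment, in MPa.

σ ≈ 32.6 MPa (tensile)

If the supports were absent, the total length change would be Σ αᵢΔT Lᵢ = 12.5×10⁻⁶×60×260 + 17.3×10⁻⁶×60×625 + 10.5×10⁻⁶×60×220 = 0.9824 mm.
The rigid supports impose zero overall length change; the single axial force P common to all segments must satisfy P Σ Lᵢ/(AᵢEᵢ) = δ_free.
Σ Lᵢ/(AᵢEᵢ) = 260/(375×199×10³) + 625/(2175×116×10³) + 220/(900×31×10³) = 1.385×10⁻⁵ mm/N.
P = 0.9824 / 1.385×10⁻⁵ = 70950 N = 70.95 kN, tensile.
σ_{copper} = P / A = 70950 / 2175 = 32.62 MPa.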